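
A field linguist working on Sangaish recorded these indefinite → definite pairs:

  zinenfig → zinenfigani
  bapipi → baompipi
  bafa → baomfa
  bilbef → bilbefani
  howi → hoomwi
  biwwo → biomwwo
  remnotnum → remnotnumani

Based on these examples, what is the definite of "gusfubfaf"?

howi and zinenfig both have last vowel 'i' yet inflect differently (hoomwi, zinenfigani), so the last vowel is not what conditions the rule; whether the stem ends in a vowel or a consonant is.
"gusfubfaf" ends in a consonant. The stems ending in a consonant (remnotnum → remnotnumani, zinenfig → zinenfigani, bilbef → bilbefani) add -ani.
The other pattern: stems ending in a vowel insert -om- after the first vowel.
So gusfubfaf → gusfubfafani.

gusfubfafani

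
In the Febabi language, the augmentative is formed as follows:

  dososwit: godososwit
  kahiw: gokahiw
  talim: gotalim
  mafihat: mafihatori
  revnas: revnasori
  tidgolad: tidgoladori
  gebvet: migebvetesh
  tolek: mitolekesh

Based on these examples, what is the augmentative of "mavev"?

"mavev" has last vowel 'e'. The stems whose last vowel is 'e' (gebvet → migebvetesh, tolek → mitolekesh) add mi- … -esh around the stem.
The other patterns: stems whose last vowel is 'i' add the prefix go-; stems whose last vowel is 'a' add -ori.
So mavev → mimavevesh.

mimavevesh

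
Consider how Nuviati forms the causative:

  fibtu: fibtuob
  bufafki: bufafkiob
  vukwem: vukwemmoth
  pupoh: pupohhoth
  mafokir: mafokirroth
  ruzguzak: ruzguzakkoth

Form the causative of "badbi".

mafokir and bufafki both have last vowel 'i' yet inflect differently (mafokirroth, bufafkiob), so the last vowel is not what conditions the rule; whether the stem ends in a vowel or a consonant is.
"badbi" ends in a vowel. The stems ending in a vowel (bufafki → bufafkiob, fibtu → fibtuob) add -ob.
The other pattern: stems ending in a consonant double the final consonant and add -oth.
So badbi → badbiob.

badbiob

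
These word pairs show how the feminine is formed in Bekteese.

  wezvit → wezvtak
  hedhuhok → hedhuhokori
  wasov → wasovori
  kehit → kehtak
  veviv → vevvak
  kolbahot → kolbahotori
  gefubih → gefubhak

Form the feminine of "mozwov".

"mozwov" has last vowel 'o'. The stems whose last vowel is 'o' (hedhuhok → hedhuhokori, kolbahot → kolbahotori, wasov → wasovori) add -ori.
So mozwov → mozwovori.

mozwovori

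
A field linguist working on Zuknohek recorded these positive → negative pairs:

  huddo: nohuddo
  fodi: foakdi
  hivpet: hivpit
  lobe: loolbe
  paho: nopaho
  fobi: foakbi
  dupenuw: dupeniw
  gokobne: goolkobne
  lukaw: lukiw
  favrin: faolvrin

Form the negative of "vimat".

favrin and fodi both have last vowel 'i' yet inflect differently (faolvrin, foakdi), so the last vowel is not what conditions the rule; the final letter is.
"vimat" ends in -t. The one such stem in the data (hivpet → hivpit) changes the last vowel to 'i' (as do lukaw, dupenuw), so the same rule applies.
So vimat → vimit.

vimit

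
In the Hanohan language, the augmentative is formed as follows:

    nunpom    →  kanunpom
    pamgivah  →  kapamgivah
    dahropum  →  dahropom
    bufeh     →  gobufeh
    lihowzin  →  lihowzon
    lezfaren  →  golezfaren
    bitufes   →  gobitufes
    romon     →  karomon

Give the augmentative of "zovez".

lezfaren and romon both end in -n yet inflect differently (golezfaren, karomon), so the final letter is not what conditions the rule; the last vowel is.
"zovez" has last vowel 'e'. The stems whose last vowel is 'e' (bufeh → gobufeh, lezfaren → golezfaren, bitufes → gobitufes) add the prefix go-.
The other patterns: stems whose last vowel is 'a' or 'o' add the prefix ka-; stems whose last vowel is 'i' or 'u' change the last vowel to 'o'.
So zovez → gozovez.

gozovez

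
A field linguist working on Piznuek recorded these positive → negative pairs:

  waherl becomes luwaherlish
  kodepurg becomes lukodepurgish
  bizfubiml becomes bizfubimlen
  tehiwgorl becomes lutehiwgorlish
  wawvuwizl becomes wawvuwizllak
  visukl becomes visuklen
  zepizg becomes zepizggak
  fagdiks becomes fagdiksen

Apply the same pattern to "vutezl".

vutezllak

tehiwgorl and bizfubiml both end in -l yet inflect differently (lutehiwgorlish, bizfubimlen), so the final letter is not what conditions the rule; the second-to-last letter is.
"vutezl" has second-to-last letter 'z'. The stems whose second-to-last letter is 'z' (zepizg → zepizggak, wawvuwizl → wawvuwizllak) double the final consonant and add -ak.
The other patterns: stems whose second-to-last letter is 'r' add lu- … -ish around the stem; stems whose second-to-last letter is 'k' or 'm' add -en.
So vutezl → vutezllak.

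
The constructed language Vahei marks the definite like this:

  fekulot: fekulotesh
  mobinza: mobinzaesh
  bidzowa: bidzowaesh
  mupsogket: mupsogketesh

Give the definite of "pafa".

Every pair shown (fekulot → fekulotesh, mobinza → mobinzaesh, bidzowa → bidzowaesh, …) follows the same rule: add -esh.
So pafa → pafaesh.

pafaesh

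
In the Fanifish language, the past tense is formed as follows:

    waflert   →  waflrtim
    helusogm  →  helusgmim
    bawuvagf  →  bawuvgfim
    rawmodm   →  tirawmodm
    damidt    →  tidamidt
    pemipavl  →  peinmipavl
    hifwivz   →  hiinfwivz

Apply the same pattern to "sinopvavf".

siinnopvavf

"sinopvavf" has second-to-last letter 'v'. The stems whose second-to-last letter is 'v' (pemipavl → peinmipavl, hifwivz → hiinfwivz) insert -in- after the first vowel.
The other patterns: stems whose second-to-last letter is 'g' or 'r' delete the last vowel and add -im; stems whose second-to-last letter is 'd' add the prefix ti-.
So sinopvavf → siinnopvavf.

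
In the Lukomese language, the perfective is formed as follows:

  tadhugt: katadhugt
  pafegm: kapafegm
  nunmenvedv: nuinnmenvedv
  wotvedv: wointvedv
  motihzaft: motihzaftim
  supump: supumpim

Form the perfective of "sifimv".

"sifimv" has second-to-last letter 'm'. The one such stem in the data (supump → supumpim) adds -im, so the same rule applies.
The other patterns: stems whose second-to-last letter is 'g' add the prefix ka-; stems whose second-to-last letter is 'd' insert -in- after the first vowel.
So sifimv → sifimvim.

sifimvim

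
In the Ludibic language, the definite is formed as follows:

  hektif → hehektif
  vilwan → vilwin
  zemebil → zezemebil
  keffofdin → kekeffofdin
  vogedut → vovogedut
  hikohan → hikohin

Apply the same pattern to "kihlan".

kihlin

vilwan and keffofdin both end in -n yet inflect differently (vilwin, kekeffofdin), so the final letter is not what conditions the rule; the last vowel is.
"kihlan" has last vowel 'a'. The stems whose last vowel is 'a' (vilwan → vilwin, hikohan → hikohin) change the last vowel to 'i'.
The other pattern: stems whose last vowel is 'i' or 'u' repeat the first consonant+vowel as a prefix.
So kihlan → kihlin.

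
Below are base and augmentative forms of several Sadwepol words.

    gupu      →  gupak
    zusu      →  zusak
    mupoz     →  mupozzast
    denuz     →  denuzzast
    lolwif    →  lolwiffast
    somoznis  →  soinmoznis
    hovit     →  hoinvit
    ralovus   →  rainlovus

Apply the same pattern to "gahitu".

gahitak

"gahitu" ends in -u. The stems ending in -u (gupu → gupak, zusu → zusak) drop the final letter and add -ak.
The other patterns: stems ending in -f or -z double the final consonant and add -ast; stems ending in -s or -t insert -in- after the first vowel.
So gahitu → gahitak.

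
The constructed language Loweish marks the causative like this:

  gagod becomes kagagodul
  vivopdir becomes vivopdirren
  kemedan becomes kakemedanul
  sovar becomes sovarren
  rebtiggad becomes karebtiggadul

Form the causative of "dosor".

"dosor" ends in -r. The stems ending in -r (sovar → sovarren, vivopdir → vivopdirren) double the final consonant and add -en.
So dosor → dosorren.

dosorren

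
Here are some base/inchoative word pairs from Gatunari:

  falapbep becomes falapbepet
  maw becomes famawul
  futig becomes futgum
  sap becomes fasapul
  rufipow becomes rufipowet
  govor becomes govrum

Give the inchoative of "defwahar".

"defwahar" has 3 vowels. The stems with 3 vowels (rufipow → rufipowet, falapbep → falapbepet) add -et.
So defwahar → defwaharet.

defwaharet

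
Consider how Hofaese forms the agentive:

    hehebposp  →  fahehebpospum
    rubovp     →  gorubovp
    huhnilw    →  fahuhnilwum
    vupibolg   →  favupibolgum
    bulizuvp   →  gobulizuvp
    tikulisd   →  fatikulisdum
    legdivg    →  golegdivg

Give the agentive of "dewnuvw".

legdivg and vupibolg both end in -g yet inflect differently (golegdivg, favupibolgum), so the final letter is not what conditions the rule; the second-to-last letter is.
"dewnuvw" has second-to-last letter 'v'. The stems whose second-to-last letter is 'v' (rubovp → gorubovp, bulizuvp → gobulizuvp, legdivg → golegdivg) add the prefix go-.
So dewnuvw → godewnuvw.

godewnuvw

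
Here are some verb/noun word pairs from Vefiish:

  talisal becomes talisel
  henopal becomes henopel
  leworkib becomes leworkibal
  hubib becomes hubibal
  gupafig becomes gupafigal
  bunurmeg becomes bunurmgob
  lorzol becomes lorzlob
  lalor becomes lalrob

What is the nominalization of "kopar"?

gupafig and bunurmeg both end in -g yet inflect differently (gupafigal, bunurmgob), so the final letter is not what conditions the rule; the last vowel is.
"kopar" has last vowel 'a'. The stems whose last vowel is 'a' (talisal → talisel, henopal → henopel) change the last vowel to 'e'.
The other patterns: stems whose last vowel is 'i' add -al; stems whose last vowel is 'e' or 'o' delete the last vowel and add -ob.
So kopar → koper.

koper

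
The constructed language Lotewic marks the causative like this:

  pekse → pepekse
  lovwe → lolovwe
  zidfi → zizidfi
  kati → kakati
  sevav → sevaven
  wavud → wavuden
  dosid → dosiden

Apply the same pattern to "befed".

befeden

zidfi and dosid both have last vowel 'i' yet inflect differently (zizidfi, dosiden), so the last vowel is not what conditions the rule; whether the stem ends in a vowel or a consonant is.
"befed" ends in a consonant. The stems ending in a consonant (sevav → sevaven, wavud → wavuden, dosid → dosiden) add -en.
So befed → befeden.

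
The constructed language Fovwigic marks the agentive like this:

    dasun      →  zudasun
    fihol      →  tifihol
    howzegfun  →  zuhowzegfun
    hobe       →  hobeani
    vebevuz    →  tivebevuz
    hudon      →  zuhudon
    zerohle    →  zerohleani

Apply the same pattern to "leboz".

tileboz

hudon and fihol both have last vowel 'o' yet inflect differently (zuhudon, tifihol), so the last vowel is not what conditions the rule; the final letter is.
"leboz" ends in -z. The one such stem in the data (vebevuz → tivebevuz) adds the prefix ti-, so the same rule applies.
The other patterns: stems ending in -e add -ani; stems ending in -n add the prefix zu-.
So leboz → tileboz.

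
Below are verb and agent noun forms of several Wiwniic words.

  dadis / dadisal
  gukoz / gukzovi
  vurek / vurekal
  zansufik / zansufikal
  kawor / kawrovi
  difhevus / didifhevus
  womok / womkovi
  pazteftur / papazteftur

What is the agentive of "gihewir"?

gihewiral

"gihewir" has last vowel 'i'. The stems whose last vowel is 'i' (dadis → dadisal, zansufik → zansufikal) add -al.
The other patterns: stems whose last vowel is 'o' delete the last vowel and add -ovi; stems whose last vowel is 'u' repeat the first consonant+vowel as a prefix.
So gihewir → gihewiral.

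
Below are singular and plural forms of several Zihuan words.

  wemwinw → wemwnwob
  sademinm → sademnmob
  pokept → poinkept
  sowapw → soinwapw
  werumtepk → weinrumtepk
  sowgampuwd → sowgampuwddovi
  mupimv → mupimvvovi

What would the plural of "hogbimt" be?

hogbimttovi

wemwinw and sowapw both end in -w yet inflect differently (wemwnwob, soinwapw), so the final letter is not what conditions the rule; the second-to-last letter is.
"hogbimt" has second-to-last letter 'm'. The one such stem in the data (mupimv → mupimvvovi) doubles the final consonant and adds -ovi (as does sowgampuwd), so the same rule applies.
The other patterns: stems whose second-to-last letter is 'n' delete the last vowel and add -ob; stems whose second-to-last letter is 'p' insert -in- after the first vowel.
So hogbimt → hogbimttovi.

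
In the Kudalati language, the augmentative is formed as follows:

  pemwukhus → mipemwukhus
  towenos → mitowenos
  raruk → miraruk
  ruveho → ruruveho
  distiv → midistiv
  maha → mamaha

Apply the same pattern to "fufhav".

towenos and ruveho both have last vowel 'o' yet inflect differently (mitowenos, ruruveho), so the last vowel is not what conditions the rule; whether the stem ends in a vowel or a consonant is.
"fufhav" ends in a consonant. The stems ending in a consonant (raruk → miraruk, pemwukhus → mipemwukhus, towenos → mitowenos) add the prefix mi-.
The other pattern: stems ending in a vowel repeat the first consonant+vowel as a prefix.
So fufhav → mifufhav.

mifufhav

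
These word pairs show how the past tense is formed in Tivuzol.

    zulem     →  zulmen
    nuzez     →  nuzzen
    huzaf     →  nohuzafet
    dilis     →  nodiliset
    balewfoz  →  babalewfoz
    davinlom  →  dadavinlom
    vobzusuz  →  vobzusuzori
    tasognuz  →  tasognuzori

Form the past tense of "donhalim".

nodonhalimet

nuzez and balewfoz both end in -z yet inflect differently (nuzzen, babalewfoz), so the final letter is not what conditions the rule; the last vowel is.
"donhalim" has last vowel 'i'. The one such stem in the data (dilis → nodiliset) adds no- … -et around the stem, so the same rule applies.
So donhalim → nodonhalimet.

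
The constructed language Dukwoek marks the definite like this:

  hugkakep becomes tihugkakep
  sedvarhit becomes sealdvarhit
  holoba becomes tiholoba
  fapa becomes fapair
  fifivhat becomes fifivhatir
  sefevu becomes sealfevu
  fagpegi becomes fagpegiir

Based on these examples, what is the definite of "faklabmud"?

faklabmudir

sedvarhit and fifivhat both end in -t yet inflect differently (sealdvarhit, fifivhatir), so the final letter is not what conditions the rule; the first letter is.
"faklabmud" begins with f-. The stems beginning with f- (fifivhat → fifivhatir, fagpegi → fagpegiir, fapa → fapair) add -ir.
The other patterns: stems beginning with h- add the prefix ti-; stems beginning with s- insert -al- after the first vowel.
So faklabmud → faklabmudir.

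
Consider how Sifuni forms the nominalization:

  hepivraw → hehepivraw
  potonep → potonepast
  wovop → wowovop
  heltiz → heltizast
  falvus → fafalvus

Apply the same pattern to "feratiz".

feratizast

"feratiz" has last vowel 'i'. The one such stem in the data (heltiz → heltizast) adds -ast, so the same rule applies.
So feratiz → feratizast.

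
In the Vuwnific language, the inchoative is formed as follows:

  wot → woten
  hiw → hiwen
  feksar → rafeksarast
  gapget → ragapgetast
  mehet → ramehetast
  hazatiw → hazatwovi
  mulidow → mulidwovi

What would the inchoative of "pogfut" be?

wot and gapget both end in -t yet inflect differently (woten, ragapgetast), so the final letter is not what conditions the rule; the number of vowels is.
"pogfut" has 2 vowels. The stems with 2 vowels (feksar → rafeksarast, gapget → ragapgetast, mehet → ramehetast) add ra- … -ast around the stem.
So pogfut → rapogfutast.

rapogfutast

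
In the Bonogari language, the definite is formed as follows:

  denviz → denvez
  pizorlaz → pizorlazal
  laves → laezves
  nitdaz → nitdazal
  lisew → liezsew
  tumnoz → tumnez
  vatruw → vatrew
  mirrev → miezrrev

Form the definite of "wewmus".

wewmes

pizorlaz and denviz both end in -z yet inflect differently (pizorlazal, denvez), so the final letter is not what conditions the rule; the last vowel is.
"wewmus" has last vowel 'u'. The one such stem in the data (vatruw → vatrew) changes the last vowel to 'e' (as do denviz, tumnoz), so the same rule applies.
So wewmus → wewmes.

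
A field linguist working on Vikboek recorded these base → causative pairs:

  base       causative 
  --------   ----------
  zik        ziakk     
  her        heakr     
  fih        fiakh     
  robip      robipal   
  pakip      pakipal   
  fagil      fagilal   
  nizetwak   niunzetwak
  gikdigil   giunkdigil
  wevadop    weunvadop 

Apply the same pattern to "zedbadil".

zeundbadil

zik and nizetwak both end in -k yet inflect differently (ziakk, niunzetwak), so the final letter is not what conditions the rule; the number of vowels is.
"zedbadil" has 3 vowels. The stems with 3 vowels (nizetwak → niunzetwak, gikdigil → giunkdigil, wevadop → weunvadop) insert -un- after the first vowel.
The other patterns: stems with 1 vowel insert -ak- after the first vowel; stems with 2 vowels add -al.
So zedbadil → zeundbadil.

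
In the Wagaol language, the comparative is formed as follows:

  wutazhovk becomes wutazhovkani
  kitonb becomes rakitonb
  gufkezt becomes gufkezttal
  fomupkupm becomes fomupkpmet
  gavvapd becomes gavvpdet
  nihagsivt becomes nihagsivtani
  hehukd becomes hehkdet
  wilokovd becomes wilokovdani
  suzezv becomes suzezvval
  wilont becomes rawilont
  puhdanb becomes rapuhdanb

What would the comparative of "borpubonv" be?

gufkezt and nihagsivt both end in -t yet inflect differently (gufkezttal, nihagsivtani), so the final letter is not what conditions the rule; the second-to-last letter is.
"borpubonv" has second-to-last letter 'n'. The stems whose second-to-last letter is 'n' (kitonb → rakitonb, puhdanb → rapuhdanb, wilont → rawilont) add the prefix ra-.
The other patterns: stems whose second-to-last letter is 'z' double the final consonant and add -al; stems whose second-to-last letter is 'v' add -ani; stems whose second-to-last letter is 'k' or 'p' delete the last vowel and add -et.
So borpubonv → raborpubonv.

raborpubonv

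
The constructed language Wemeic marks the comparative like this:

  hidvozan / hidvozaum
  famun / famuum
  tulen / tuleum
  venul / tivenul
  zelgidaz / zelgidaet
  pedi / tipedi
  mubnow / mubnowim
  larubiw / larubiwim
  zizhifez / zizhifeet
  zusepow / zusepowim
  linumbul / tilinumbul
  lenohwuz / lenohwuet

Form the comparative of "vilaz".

"vilaz" ends in -z. The stems ending in -z (lenohwuz → lenohwuet, zelgidaz → zelgidaet, zizhifez → zizhifeet) drop the final letter and add -et.
The other patterns: stems ending in -n drop the final letter and add -um; stems ending in -w add -im; stems ending in -i or -l add the prefix ti-.
So vilaz → vilaet.

vilaet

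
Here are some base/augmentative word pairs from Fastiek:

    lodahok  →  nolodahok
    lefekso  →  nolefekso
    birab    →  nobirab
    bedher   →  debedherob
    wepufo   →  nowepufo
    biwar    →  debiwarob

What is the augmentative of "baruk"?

biwar and birab both have last vowel 'a' yet inflect differently (debiwarob, nobirab), so the last vowel is not what conditions the rule; the final letter is.
"baruk" ends in -k. The one such stem in the data (lodahok → nolodahok) adds the prefix no-, so the same rule applies.
The other pattern: stems ending in -r add de- … -ob around the stem.
So baruk → nobaruk.

nobaruk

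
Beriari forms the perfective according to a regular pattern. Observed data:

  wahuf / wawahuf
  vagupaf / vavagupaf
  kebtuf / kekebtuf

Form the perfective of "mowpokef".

momowpokef

Every pair shown (wahuf → wawahuf, vagupaf → vavagupaf, kebtuf → kekebtuf) follows the same rule: repeat the first consonant+vowel as a prefix.
So mowpokef → momowpokef.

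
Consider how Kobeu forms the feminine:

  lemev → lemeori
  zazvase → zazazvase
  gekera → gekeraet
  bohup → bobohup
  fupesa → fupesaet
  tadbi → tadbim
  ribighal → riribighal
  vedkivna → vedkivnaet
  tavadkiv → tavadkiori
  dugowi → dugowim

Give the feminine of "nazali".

nazalim

dugowi and tavadkiv both have last vowel 'i' yet inflect differently (dugowim, tavadkiori), so the last vowel is not what conditions the rule; the final letter is.
"nazali" ends in -i. The stems ending in -i (dugowi → dugowim, tadbi → tadbim) drop the final letter and add -im.
So nazali → nazalim.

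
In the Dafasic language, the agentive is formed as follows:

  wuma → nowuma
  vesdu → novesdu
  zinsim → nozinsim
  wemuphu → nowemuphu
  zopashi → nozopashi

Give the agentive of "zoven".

nozoven

Every pair shown (wuma → nowuma, vesdu → novesdu, zinsim → nozinsim, …) follows the same rule: add the prefix no-.
So zoven → nozoven.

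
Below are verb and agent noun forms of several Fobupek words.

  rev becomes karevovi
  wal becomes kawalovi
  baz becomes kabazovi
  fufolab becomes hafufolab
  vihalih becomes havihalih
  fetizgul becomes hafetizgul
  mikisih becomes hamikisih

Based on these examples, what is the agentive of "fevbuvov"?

hafevbuvov

"fevbuvov" has 3 vowels. The stems with 3 vowels (fufolab → hafufolab, vihalih → havihalih, fetizgul → hafetizgul) add the prefix ha-.
The other pattern: stems with 1 vowel add ka- … -ovi around the stem.
So fevbuvov → hafevbuvov.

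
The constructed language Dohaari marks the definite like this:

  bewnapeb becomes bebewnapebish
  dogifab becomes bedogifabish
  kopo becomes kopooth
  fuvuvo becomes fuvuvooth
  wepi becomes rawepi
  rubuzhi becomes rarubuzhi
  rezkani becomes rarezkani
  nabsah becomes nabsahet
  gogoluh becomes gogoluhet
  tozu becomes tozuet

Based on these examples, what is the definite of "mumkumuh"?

mumkumuhet

dogifab and nabsah both have last vowel 'a' yet inflect differently (bedogifabish, nabsahet), so the last vowel is not what conditions the rule; the final letter is.
"mumkumuh" ends in -h. The stems ending in -h (nabsah → nabsahet, gogoluh → gogoluhet) add -et.
The other patterns: stems ending in -b add be- … -ish around the stem; stems ending in -o add -oth; stems ending in -i add the prefix ra-.
So mumkumuh → mumkumuhet.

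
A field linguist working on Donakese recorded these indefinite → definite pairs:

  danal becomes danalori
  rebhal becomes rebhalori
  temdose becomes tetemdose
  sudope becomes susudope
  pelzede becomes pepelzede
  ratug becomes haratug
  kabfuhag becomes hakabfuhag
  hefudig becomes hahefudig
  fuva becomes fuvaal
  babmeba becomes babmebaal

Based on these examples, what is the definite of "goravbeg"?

hagoravbeg

danal and kabfuhag both have last vowel 'a' yet inflect differently (danalori, hakabfuhag), so the last vowel is not what conditions the rule; the final letter is.
"goravbeg" ends in -g. The stems ending in -g (ratug → haratug, kabfuhag → hakabfuhag, hefudig → hahefudig) add the prefix ha-.
So goravbeg → hagoravbeg.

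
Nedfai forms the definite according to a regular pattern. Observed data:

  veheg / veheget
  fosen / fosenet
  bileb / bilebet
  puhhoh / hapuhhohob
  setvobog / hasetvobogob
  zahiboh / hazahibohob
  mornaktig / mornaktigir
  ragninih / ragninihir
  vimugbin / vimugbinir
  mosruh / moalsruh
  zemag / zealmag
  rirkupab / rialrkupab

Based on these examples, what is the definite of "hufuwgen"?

veheg and setvobog both end in -g yet inflect differently (veheget, hasetvobogob), so the final letter is not what conditions the rule; the last vowel is.
"hufuwgen" has last vowel 'e'. The stems whose last vowel is 'e' (veheg → veheget, fosen → fosenet, bileb → bilebet) add -et.
The other patterns: stems whose last vowel is 'o' add ha- … -ob around the stem; stems whose last vowel is 'i' add -ir; stems whose last vowel is 'a' or 'u' insert -al- after the first vowel.
So hufuwgen → hufuwgenet.

hufuwgenet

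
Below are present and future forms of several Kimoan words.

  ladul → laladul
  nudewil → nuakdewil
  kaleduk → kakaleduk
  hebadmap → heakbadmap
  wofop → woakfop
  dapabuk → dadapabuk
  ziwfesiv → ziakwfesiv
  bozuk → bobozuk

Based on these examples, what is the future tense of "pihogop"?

piakhogop

ladul and nudewil both end in -l yet inflect differently (laladul, nuakdewil), so the final letter is not what conditions the rule; the last vowel is.
"pihogop" has last vowel 'o'. The one such stem in the data (wofop → woakfop) inserts -ak- after the first vowel (as do hebadmap, ziwfesiv), so the same rule applies.
So pihogop → piakhogop.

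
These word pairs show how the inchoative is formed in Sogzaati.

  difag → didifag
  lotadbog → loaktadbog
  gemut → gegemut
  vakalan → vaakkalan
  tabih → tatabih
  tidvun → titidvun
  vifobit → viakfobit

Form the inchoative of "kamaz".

kakamaz

gemut and vifobit both end in -t yet inflect differently (gegemut, viakfobit), so the final letter is not what conditions the rule; the number of vowels is.
"kamaz" has 2 vowels. The stems with 2 vowels (gemut → gegemut, difag → didifag, tabih → tatabih) repeat the first consonant+vowel as a prefix.
So kamaz → kakamaz.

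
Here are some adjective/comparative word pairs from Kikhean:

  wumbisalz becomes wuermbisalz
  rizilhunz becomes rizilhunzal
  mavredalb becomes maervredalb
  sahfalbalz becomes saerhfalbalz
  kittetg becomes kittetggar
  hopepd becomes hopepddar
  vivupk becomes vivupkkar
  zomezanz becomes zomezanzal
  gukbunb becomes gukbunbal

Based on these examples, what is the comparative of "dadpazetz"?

dadpazetzzar

"dadpazetz" has second-to-last letter 't'. The one such stem in the data (kittetg → kittetggar) doubles the final consonant and adds -ar (as do hopepd, vivupk), so the same rule applies.
The other patterns: stems whose second-to-last letter is 'n' add -al; stems whose second-to-last letter is 'l' insert -er- after the first vowel.
So dadpazetz → dadpazetzzar.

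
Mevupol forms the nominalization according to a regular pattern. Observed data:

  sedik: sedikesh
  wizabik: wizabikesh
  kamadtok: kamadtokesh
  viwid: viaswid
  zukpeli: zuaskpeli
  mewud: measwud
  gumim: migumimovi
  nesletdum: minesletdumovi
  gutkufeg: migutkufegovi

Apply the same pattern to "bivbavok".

bivbavokesh

sedik and viwid both have last vowel 'i' yet inflect differently (sedikesh, viaswid), so the last vowel is not what conditions the rule; the final letter is.
"bivbavok" ends in -k. The stems ending in -k (sedik → sedikesh, wizabik → wizabikesh, kamadtok → kamadtokesh) add -esh.
The other patterns: stems ending in -d or -i insert -as- after the first vowel; stems ending in -g or -m add mi- … -ovi around the stem.
So bivbavok → bivbavokesh.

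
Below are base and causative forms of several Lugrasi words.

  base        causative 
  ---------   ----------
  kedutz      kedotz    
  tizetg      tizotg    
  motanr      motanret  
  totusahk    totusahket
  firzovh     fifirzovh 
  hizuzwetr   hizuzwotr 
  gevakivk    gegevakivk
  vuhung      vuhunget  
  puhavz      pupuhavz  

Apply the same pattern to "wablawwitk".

kedutz and puhavz both end in -z yet inflect differently (kedotz, pupuhavz), so the final letter is not what conditions the rule; the second-to-last letter is.
"wablawwitk" has second-to-last letter 't'. The stems whose second-to-last letter is 't' (hizuzwetr → hizuzwotr, tizetg → tizotg, kedutz → kedotz) change the last vowel to 'o'.
So wablawwitk → wablawwotk.

wablawwotk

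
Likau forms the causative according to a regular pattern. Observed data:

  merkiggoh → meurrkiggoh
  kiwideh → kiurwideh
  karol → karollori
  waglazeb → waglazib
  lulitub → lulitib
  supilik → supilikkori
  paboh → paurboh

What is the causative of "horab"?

kiwideh and waglazeb both have last vowel 'e' yet inflect differently (kiurwideh, waglazib), so the last vowel is not what conditions the rule; the final letter is.
"horab" ends in -b. The stems ending in -b (lulitub → lulitib, waglazeb → waglazib) change the last vowel to 'i'.
So horab → horib.

horib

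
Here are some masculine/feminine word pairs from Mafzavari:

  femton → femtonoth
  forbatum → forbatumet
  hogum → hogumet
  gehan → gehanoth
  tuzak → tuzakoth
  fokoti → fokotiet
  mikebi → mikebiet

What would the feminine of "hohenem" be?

hohenemet

forbatum and femton both begin with f- yet inflect differently (forbatumet, femtonoth), so the first letter is not what conditions the rule; the final letter is.
"hohenem" ends in -m. The stems ending in -m (forbatum → forbatumet, hogum → hogumet) add -et.
So hohenem → hohenemet.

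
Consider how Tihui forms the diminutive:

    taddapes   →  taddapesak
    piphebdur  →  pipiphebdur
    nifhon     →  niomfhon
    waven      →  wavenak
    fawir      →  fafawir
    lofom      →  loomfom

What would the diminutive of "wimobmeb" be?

waven and nifhon both end in -n yet inflect differently (wavenak, niomfhon), so the final letter is not what conditions the rule; the last vowel is.
"wimobmeb" has last vowel 'e'. The stems whose last vowel is 'e' (waven → wavenak, taddapes → taddapesak) add -ak.
The other patterns: stems whose last vowel is 'o' insert -om- after the first vowel; stems whose last vowel is 'i' or 'u' repeat the first consonant+vowel as a prefix.
So wimobmeb → wimobmebak.

wimobmebak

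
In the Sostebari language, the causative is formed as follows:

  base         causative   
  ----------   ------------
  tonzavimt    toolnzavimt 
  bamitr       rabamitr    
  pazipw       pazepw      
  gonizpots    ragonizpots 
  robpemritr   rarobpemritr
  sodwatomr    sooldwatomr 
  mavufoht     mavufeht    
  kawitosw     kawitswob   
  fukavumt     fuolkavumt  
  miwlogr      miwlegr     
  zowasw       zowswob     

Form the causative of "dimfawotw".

radimfawotw

robpemritr and sodwatomr both end in -r yet inflect differently (rarobpemritr, sooldwatomr), so the final letter is not what conditions the rule; the second-to-last letter is.
"dimfawotw" has second-to-last letter 't'. The stems whose second-to-last letter is 't' (robpemritr → rarobpemritr, gonizpots → ragonizpots, bamitr → rabamitr) add the prefix ra-.
The other patterns: stems whose second-to-last letter is 's' delete the last vowel and add -ob; stems whose second-to-last letter is 'm' insert -ol- after the first vowel; stems whose second-to-last letter is 'g', 'h' or 'p' change the last vowel to 'e'.
So dimfawotw → radimfawotw.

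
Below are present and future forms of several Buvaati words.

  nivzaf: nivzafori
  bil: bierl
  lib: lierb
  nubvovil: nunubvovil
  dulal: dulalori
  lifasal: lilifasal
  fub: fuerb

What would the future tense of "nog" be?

noerg

bil and dulal both end in -l yet inflect differently (bierl, dulalori), so the final letter is not what conditions the rule; the number of vowels is.
"nog" has 1 vowel. The stems with 1 vowel (bil → bierl, fub → fuerb, lib → lierb) insert -er- after the first vowel.
The other patterns: stems with 2 vowels add -ori; stems with 3 vowels repeat the first consonant+vowel as a prefix.
So nog → noerg.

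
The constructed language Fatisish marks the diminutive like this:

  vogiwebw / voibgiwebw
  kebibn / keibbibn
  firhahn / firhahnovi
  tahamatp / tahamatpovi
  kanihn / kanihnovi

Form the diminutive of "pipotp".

pipotpovi

kebibn and firhahn both end in -n yet inflect differently (keibbibn, firhahnovi), so the final letter is not what conditions the rule; the second-to-last letter is.
"pipotp" has second-to-last letter 't'. The one such stem in the data (tahamatp → tahamatpovi) adds -ovi, so the same rule applies.
The other pattern: stems whose second-to-last letter is 'b' insert -ib- after the first vowel.
So pipotp → pipotpovi.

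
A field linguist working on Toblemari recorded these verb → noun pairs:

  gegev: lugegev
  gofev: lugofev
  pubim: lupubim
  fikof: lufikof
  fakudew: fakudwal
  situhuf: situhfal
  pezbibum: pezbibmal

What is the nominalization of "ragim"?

fikof and situhuf both end in -f yet inflect differently (lufikof, situhfal), so the final letter is not what conditions the rule; the number of vowels is.
"ragim" has 2 vowels. The stems with 2 vowels (gegev → lugegev, gofev → lugofev, pubim → lupubim) add the prefix lu-.
The other pattern: stems with 3 vowels delete the last vowel and add -al.
So ragim → luragim.

luragim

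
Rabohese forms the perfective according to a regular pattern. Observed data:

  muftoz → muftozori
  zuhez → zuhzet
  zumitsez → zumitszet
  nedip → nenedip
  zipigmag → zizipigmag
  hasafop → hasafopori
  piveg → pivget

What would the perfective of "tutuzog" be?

tutuzogori

zuhez and muftoz both end in -z yet inflect differently (zuhzet, muftozori), so the final letter is not what conditions the rule; the last vowel is.
"tutuzog" has last vowel 'o'. The stems whose last vowel is 'o' (muftoz → muftozori, hasafop → hasafopori) add -ori.
So tutuzog → tutuzogori.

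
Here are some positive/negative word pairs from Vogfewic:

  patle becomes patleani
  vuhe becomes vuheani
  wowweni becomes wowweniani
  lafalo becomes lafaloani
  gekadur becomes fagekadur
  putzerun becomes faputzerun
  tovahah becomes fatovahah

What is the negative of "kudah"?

fakudah

"kudah" ends in a consonant. The stems ending in a consonant (gekadur → fagekadur, putzerun → faputzerun, tovahah → fatovahah) add the prefix fa-.
The other pattern: stems ending in a vowel add -ani.
So kudah → fakudah.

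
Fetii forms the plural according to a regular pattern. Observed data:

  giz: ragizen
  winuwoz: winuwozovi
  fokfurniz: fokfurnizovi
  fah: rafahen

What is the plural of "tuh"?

ratuhen

giz and winuwoz both end in -z yet inflect differently (ragizen, winuwozovi), so the final letter is not what conditions the rule; the number of vowels is.
"tuh" has 1 vowel. The stems with 1 vowel (giz → ragizen, fah → rafahen) add ra- … -en around the stem.
The other pattern: stems with 3 vowels add -ovi.
So tuh → ratuhen.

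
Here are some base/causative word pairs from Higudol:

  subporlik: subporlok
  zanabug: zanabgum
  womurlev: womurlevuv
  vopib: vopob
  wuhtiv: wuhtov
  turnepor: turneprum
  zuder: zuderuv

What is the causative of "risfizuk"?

risfizkum

turnepor and zuder both end in -r yet inflect differently (turneprum, zuderuv), so the final letter is not what conditions the rule; the last vowel is.
"risfizuk" has last vowel 'u'. The one such stem in the data (zanabug → zanabgum) deletes the last vowel and adds -um (as does turnepor), so the same rule applies.
So risfizuk → risfizkum.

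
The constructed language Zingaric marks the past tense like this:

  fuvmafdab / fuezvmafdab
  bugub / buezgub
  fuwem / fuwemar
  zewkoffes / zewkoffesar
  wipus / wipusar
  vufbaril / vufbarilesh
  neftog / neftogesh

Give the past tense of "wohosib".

woezhosib

bugub and wipus both have last vowel 'u' yet inflect differently (buezgub, wipusar), so the last vowel is not what conditions the rule; the final letter is.
"wohosib" ends in -b. The stems ending in -b (fuvmafdab → fuezvmafdab, bugub → buezgub) insert -ez- after the first vowel.
The other patterns: stems ending in -m or -s add -ar; stems ending in -g or -l add -esh.
So wohosib → woezhosib.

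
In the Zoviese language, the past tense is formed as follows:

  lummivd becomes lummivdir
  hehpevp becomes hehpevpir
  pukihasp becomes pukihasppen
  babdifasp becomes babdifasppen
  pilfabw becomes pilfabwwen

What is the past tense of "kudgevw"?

kudgevwir

hehpevp and pukihasp both end in -p yet inflect differently (hehpevpir, pukihasppen), so the final letter is not what conditions the rule; the second-to-last letter is.
"kudgevw" has second-to-last letter 'v'. The stems whose second-to-last letter is 'v' (lummivd → lummivdir, hehpevp → hehpevpir) add -ir.
The other pattern: stems whose second-to-last letter is 'b' or 's' double the final consonant and add -en.
So kudgevw → kudgevwir.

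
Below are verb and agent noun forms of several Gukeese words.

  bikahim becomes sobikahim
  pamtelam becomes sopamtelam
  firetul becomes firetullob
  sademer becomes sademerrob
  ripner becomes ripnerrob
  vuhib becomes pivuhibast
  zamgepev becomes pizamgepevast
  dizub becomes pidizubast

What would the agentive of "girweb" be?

"girweb" ends in -b. The stems ending in -b (vuhib → pivuhibast, dizub → pidizubast) add pi- … -ast around the stem.
So girweb → pigirwebast.

pigirwebast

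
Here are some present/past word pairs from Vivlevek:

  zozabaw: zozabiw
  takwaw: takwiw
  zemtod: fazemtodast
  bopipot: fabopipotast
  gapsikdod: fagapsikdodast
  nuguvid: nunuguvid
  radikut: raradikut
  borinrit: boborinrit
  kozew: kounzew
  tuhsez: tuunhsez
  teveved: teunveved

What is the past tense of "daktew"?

daunktew

"daktew" has last vowel 'e'. The stems whose last vowel is 'e' (kozew → kounzew, tuhsez → tuunhsez, teveved → teunveved) insert -un- after the first vowel.
So daktew → daunktew.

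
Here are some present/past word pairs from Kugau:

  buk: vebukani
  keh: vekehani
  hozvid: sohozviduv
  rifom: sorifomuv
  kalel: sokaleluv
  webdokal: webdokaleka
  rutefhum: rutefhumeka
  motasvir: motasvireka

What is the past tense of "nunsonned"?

kalel and webdokal both end in -l yet inflect differently (sokaleluv, webdokaleka), so the final letter is not what conditions the rule; the number of vowels is.
"nunsonned" has 3 vowels. The stems with 3 vowels (webdokal → webdokaleka, rutefhum → rutefhumeka, motasvir → motasvireka) add -eka.
So nunsonned → nunsonnedeka.

nunsonnedeka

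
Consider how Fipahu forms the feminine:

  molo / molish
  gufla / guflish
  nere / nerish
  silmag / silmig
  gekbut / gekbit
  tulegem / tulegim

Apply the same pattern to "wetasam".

wetasim

gufla and silmag both have last vowel 'a' yet inflect differently (guflish, silmig), so the last vowel is not what conditions the rule; whether the stem ends in a vowel or a consonant is.
"wetasam" ends in a consonant. The stems ending in a consonant (silmag → silmig, gekbut → gekbit, tulegem → tulegim) change the last vowel to 'i'.
The other pattern: stems ending in a vowel drop the final letter and add -ish.
So wetasam → wetasim.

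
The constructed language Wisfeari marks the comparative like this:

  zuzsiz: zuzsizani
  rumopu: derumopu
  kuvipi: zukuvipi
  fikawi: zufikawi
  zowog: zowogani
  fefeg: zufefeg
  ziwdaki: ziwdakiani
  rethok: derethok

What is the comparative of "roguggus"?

zowog and fefeg both end in -g yet inflect differently (zowogani, zufefeg), so the final letter is not what conditions the rule; the first letter is.
"roguggus" begins with r-. The stems beginning with r- (rethok → derethok, rumopu → derumopu) add the prefix de-.
The other patterns: stems beginning with z- add -ani; stems beginning with f- or k- add the prefix zu-.
So roguggus → deroguggus.

deroguggus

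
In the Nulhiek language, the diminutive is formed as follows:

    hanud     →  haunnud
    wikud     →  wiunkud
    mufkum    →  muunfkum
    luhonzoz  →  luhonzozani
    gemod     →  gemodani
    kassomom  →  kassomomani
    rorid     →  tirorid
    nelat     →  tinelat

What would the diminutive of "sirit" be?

tisirit

hanud and gemod both end in -d yet inflect differently (haunnud, gemodani), so the final letter is not what conditions the rule; the last vowel is.
"sirit" has last vowel 'i'. The one such stem in the data (rorid → tirorid) adds the prefix ti-, so the same rule applies.
The other patterns: stems whose last vowel is 'u' insert -un- after the first vowel; stems whose last vowel is 'o' add -ani.
So sirit → tisirit.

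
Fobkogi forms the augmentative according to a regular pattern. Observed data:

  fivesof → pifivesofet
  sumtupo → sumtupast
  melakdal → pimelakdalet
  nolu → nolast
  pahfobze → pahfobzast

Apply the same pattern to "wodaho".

sumtupo and fivesof both have last vowel 'o' yet inflect differently (sumtupast, pifivesofet), so the last vowel is not what conditions the rule; whether the stem ends in a vowel or a consonant is.
"wodaho" ends in a vowel. The stems ending in a vowel (nolu → nolast, sumtupo → sumtupast, pahfobze → pahfobzast) drop the final letter and add -ast.
The other pattern: stems ending in a consonant add pi- … -et around the stem.
So wodaho → wodahast.

wodahast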